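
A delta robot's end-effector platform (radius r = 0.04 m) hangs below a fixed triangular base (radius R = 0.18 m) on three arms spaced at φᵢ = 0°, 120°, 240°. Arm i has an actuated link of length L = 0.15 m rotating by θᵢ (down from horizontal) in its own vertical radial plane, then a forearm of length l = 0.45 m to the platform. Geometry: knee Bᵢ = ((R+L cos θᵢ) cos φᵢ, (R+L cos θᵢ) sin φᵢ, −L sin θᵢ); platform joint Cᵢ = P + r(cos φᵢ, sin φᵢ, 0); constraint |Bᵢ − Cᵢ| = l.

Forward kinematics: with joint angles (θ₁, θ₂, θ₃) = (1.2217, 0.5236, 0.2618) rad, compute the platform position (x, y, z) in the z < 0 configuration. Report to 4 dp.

(-0.1468, -0.0349, -0.4358)

O1 = (0.1913·cos0.0°, 0.1913·sin0.0°, -0.1410) = (0.1913, 0.0000, -0.1410)
O2 = (0.2699·cos120.0°, 0.2699·sin120.0°, -0.0750) = (-0.1350, 0.2337, -0.0750)
arm 3 at φ=240.0°: (R−r)+L cos θ3 = 0.2849;  O3 = (-0.1424, -0.2467, -0.0388)
subtract pairs → two planes through P
linear system: -0.6525x+0.4675y = 0.0220−0.1319z; -0.6675x+-0.4934y = 0.0262−0.2043z
Cramer: x(z) = -0.0364+0.2533z;  y(z) = -0.0038+0.0713z
into |P−O₁|² = l²: 1.0692z² + 0.1660z + -0.1307 = 0;  Δ = 0.5867;  z = -0.4358 or 0.2806 → z<0 root = -0.4358
x = -0.1468, y = -0.0349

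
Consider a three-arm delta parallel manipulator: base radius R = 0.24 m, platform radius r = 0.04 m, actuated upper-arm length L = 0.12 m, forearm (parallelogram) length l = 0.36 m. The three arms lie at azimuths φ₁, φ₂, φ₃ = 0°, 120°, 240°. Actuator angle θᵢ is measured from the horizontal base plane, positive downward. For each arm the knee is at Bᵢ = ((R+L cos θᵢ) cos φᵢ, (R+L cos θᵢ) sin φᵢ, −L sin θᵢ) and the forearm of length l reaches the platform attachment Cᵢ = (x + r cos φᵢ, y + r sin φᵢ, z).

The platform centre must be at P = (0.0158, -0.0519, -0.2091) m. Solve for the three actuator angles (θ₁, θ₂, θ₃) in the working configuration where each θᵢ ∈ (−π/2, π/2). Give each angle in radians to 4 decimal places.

rotate P by −φ1: (0.0158, -0.0519, -0.2091)
  e−x'=0.1842;  (l²−L²−(e−x')²−y'²−z²)/2L = 0.1452
  θ1 = atan2(B,A) + arccos(C/0.2787) = 0.1740
φ2=120.0° → target in arm frame (-0.0528, 0.0123)
  A=0.2528, B=-0.2091, C=(l²−L²−A²−y'²−z²)/(2L)=0.0308
  θ2 = atan2(B,A) + arccos(C/0.3281) = 0.7858
φ3=240.0° → target in arm frame (0.0370, 0.0396)
  A cos θ + B sin θ = C:  0.1630·cos θ + -0.2091·sin θ = 0.1806
  θ3 = atan2(B,A) + arccos(C/0.2651) = -0.0877

θ₁ = 0.1740, θ₂ = 0.7858, θ₃ = -0.0877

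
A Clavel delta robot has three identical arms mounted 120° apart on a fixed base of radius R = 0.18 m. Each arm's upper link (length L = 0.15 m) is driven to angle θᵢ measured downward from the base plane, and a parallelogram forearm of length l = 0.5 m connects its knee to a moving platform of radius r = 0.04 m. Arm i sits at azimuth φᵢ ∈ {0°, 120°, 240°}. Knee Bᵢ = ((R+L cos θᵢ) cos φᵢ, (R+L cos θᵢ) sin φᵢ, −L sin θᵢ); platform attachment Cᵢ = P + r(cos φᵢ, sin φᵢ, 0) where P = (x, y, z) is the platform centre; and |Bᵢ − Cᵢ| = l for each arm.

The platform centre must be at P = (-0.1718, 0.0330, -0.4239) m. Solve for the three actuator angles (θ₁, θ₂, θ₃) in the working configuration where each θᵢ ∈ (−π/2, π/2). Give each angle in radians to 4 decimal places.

θ₁ = 0.9598, θ₂ = -0.1748, θ₃ = 0.0870

arm 1 (φ=0.0°): x'=-0.1718, y'=0.0330
  A=0.3118, B=-0.4239, C=(l²−L²−A²−y'²−z²)/(2L)=-0.1683
  γ=atan2(-0.4239,0.3118)=-0.9366;  ψ=arccos(-0.3199)=1.8964;  θ1=γ+ψ≈0.9598
arm 2 (φ=120.0°): x'=0.1145, y'=0.1323
  A cos θ + B sin θ = C:  0.0255·cos θ + -0.4239·sin θ = 0.0989
  √(A²+B²)=0.4247;  θ2 = -1.5107+1.3358 ≈ -0.1748
rotate P by −φ3: (0.0573, -0.1653, -0.4239)
  e−x'=0.0827;  (l²−L²−(e−x')²−y'²−z²)/2L = 0.0455
  θ3 = atan2(B,A) + arccos(C/0.4319) = 0.0870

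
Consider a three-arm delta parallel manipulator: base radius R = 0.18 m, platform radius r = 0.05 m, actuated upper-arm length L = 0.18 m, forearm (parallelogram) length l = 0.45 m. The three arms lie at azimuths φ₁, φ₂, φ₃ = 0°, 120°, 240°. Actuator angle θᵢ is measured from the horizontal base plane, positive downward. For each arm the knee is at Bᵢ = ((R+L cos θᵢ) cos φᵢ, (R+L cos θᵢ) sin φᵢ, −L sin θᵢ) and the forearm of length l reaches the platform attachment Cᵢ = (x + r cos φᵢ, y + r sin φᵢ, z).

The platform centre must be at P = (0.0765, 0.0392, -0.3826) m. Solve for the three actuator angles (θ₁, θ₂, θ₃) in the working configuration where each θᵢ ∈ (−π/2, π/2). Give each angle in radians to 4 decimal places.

θ₁ = -0.0004, θ₂ = 0.3492, θ₃ = 0.6107

rotate P by −φ1: (0.0765, 0.0392, -0.3826)
  e−x'=0.0535;  (l²−L²−(e−x')²−y'²−z²)/2L = 0.0537
  √(A²+B²)=0.3863;  θ1 = -1.4319+1.4314 ≈ -0.0004
φ2=120.0° → target in arm frame (-0.0043, -0.0859)
  e−x'=0.1343;  (l²−L²−(e−x')²−y'²−z²)/2L = -0.0047
  θ2 = atan2(B,A) + arccos(C/0.4055) = 0.3492
arm 3 (φ=240.0°): x'=-0.0722, y'=0.0467
  A cos θ + B sin θ = C:  0.2022·cos θ + -0.3826·sin θ = -0.0537
  γ=atan2(-0.3826,0.2022)=-1.0846;  ψ=arccos(-0.1242)=1.6953;  θ3=γ+ψ≈0.6107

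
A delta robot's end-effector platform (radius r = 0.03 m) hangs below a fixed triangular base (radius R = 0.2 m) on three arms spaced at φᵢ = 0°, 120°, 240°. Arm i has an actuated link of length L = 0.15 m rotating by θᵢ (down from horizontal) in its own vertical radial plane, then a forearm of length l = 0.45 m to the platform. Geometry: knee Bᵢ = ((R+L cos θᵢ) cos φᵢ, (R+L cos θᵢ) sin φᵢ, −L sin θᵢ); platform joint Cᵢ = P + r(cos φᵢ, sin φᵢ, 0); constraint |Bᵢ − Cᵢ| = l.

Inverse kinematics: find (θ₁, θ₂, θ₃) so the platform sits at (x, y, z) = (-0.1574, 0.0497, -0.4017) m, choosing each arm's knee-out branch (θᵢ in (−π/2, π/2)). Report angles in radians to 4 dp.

θ₁ = 1.3093, θ₂ = 0.0876, θ₃ = 0.5239

rotate P by −φ1: (-0.1574, 0.0497, -0.4017)
  e−x'=0.3274;  (l²−L²−(e−x')²−y'²−z²)/2L = -0.3034
  √(A²+B²)=0.5182;  θ1 = -0.8870+2.1963 ≈ 1.3093
rotate P by −φ2: (0.1217, 0.1115, -0.4017)
  A=0.0483, B=-0.4017, C=(l²−L²−A²−y'²−z²)/(2L)=0.0129
  γ=atan2(-0.4017,0.0483)=-1.4512;  ψ=arccos(0.0320)=1.5388;  θ2=γ+ψ≈0.0876
rotate P by −φ3: (0.0357, -0.1612, -0.4017)
  A cos θ + B sin θ = C:  0.1343·cos θ + -0.4017·sin θ = -0.0846
  γ=atan2(-0.4017,0.1343)=-1.2481;  ψ=arccos(-0.1998)=1.7719;  θ3=γ+ψ≈0.5239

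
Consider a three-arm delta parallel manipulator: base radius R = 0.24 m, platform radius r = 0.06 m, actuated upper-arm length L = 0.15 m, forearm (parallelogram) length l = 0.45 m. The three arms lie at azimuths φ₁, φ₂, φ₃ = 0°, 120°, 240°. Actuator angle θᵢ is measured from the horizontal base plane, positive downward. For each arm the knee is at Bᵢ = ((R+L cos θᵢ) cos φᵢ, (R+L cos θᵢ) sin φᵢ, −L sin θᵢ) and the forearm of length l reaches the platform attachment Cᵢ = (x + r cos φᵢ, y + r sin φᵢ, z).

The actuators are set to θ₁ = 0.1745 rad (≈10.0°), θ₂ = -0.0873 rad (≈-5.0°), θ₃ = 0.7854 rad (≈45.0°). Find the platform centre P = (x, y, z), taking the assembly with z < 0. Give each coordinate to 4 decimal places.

(0.0258, 0.0931, -0.3465)

φ1=0.0°: virtual centre (0.3277, 0.0000, -0.0260), radius l
φ2=120.0°: virtual centre (-0.1647, 0.2853, 0.0131), radius l
φ3=240.0°: virtual centre (-0.1430, -0.2477, -0.1061), radius l
|S₂|²−|S₁|² = 0.0006;  |S₃|²−|S₁|² = -0.0150
[-0.9849 0.5706 0.0782]·P = 0.0006;  [-0.9415 -0.4955 -0.1600]·P = -0.0150
Cramer: x(z) = 0.0080-0.0513z;  y(z) = 0.0150-0.2256z
quadratic in z: (1.0535)z²+(0.0781)z+(-0.0994)=0, √Δ=0.6519 → z ∈ {-0.3465, 0.2723}; z = -0.3465 (taking z<0)
x = 0.0258, y = 0.0931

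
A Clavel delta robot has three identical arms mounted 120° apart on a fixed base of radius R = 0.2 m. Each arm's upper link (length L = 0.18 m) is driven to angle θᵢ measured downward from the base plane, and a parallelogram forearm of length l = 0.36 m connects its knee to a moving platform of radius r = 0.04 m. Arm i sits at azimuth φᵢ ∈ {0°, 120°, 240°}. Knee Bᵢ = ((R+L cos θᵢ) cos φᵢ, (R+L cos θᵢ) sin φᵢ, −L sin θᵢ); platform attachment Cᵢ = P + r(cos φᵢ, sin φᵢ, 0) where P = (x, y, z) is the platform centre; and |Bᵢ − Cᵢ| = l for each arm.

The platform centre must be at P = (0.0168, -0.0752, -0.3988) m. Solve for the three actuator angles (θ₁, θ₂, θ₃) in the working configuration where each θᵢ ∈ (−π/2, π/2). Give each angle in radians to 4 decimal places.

θ₁ = 0.9597, θ₂ = 1.3089, θ₃ = 0.7854

rotate P by −φ1: (0.0168, -0.0752, -0.3988)
  A=0.1432, B=-0.3988, C=(l²−L²−A²−y'²−z²)/(2L)=-0.2445
  θ1 = atan2(B,A) + arccos(C/0.4237) = 0.9597
arm 2 (φ=120.0°): x'=-0.0735, y'=0.0231
  e−x'=0.2335;  (l²−L²−(e−x')²−y'²−z²)/2L = -0.3247
  θ2 = atan2(B,A) + arccos(C/0.4621) = 1.3089
φ3=240.0° → target in arm frame (0.0567, 0.0521)
  e−x'=0.1033;  (l²−L²−(e−x')²−y'²−z²)/2L = -0.2090
  √(A²+B²)=0.4120;  θ3 = -1.3174+2.1028 ≈ 0.7854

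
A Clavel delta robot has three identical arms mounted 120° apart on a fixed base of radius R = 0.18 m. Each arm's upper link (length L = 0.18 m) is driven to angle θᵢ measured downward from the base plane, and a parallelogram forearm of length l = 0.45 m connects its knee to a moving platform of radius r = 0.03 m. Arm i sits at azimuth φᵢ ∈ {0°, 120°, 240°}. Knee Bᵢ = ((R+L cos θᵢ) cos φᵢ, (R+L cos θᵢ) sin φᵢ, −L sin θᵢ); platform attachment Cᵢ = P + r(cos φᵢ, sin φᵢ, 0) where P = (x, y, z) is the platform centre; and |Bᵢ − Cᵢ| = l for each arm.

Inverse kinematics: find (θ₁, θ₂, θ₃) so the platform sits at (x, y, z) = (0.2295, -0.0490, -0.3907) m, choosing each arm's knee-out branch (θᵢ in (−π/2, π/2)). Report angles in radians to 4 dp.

θ₁ = -0.2616, θ₂ = 1.3092, θ₃ = 1.0473

φ1=0.0° → target in arm frame (0.2295, -0.0490)
  e−x'=-0.0795;  (l²−L²−(e−x')²−y'²−z²)/2L = 0.0243
  √(A²+B²)=0.3987;  θ1 = -1.7715+1.5099 ≈ -0.2616
arm 2 (φ=120.0°): x'=-0.1572, y'=-0.1743
  A cos θ + B sin θ = C:  0.3072·cos θ + -0.3907·sin θ = -0.2980
  θ2 = atan2(B,A) + arccos(C/0.4970) = 1.3092
φ3=240.0° → target in arm frame (-0.0723, 0.2233)
  A cos θ + B sin θ = C:  0.2223·cos θ + -0.3907·sin θ = -0.2273
  θ3 = atan2(B,A) + arccos(C/0.4495) = 1.0473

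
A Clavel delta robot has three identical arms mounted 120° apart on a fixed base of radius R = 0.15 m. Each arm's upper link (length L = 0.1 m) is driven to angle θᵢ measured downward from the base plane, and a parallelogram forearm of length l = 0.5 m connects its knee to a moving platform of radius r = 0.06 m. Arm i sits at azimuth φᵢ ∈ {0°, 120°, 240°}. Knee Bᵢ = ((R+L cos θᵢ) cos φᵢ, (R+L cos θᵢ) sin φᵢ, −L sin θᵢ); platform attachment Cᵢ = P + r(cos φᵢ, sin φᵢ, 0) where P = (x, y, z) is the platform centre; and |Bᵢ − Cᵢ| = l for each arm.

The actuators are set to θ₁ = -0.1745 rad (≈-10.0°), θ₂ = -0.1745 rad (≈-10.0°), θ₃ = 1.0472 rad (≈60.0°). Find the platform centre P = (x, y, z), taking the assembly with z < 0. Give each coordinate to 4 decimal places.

(0.1069, 0.1852, -0.4399)

S1 = (0.1885·cos0.0°, 0.1885·sin0.0°, 0.0174) = (0.1885, 0.0000, 0.0174)
S2 = (0.1885·cos120.0°, 0.1885·sin120.0°, 0.0174) = (-0.0942, 0.1632, 0.0174)
S3 = (0.1400·cos240.0°, 0.1400·sin240.0°, -0.0866) = (-0.0700, -0.1212, -0.0866)
subtract pairs → two planes through P
linear system: -0.5654x+0.3265y = 0.0000−0.0000z; -0.5170x+-0.2425y = -0.0087−-0.2079z
Cramer: x(z) = 0.0093-0.2219z;  y(z) = 0.0161-0.3844z
quadratic in z: (1.1970)z²+(0.0324)z+(-0.2173)=0, √Δ=1.0206 → z ∈ {-0.4399, 0.4128}; z = -0.4399 (taking z<0)
x = 0.1069, y = 0.1852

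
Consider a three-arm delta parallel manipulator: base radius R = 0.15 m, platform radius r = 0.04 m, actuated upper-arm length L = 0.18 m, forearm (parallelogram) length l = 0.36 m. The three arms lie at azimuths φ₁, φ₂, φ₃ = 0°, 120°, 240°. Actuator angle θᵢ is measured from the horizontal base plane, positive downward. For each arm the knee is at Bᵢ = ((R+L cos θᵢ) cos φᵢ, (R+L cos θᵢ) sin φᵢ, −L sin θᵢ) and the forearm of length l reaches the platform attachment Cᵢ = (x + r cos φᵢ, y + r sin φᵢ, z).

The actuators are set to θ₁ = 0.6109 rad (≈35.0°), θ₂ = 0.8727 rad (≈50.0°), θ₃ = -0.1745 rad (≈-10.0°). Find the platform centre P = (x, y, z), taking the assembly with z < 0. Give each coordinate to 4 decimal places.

arm 1 at φ=0.0°: ρ1 = 0.2574;  O1 = (0.2574, 0.0000, -0.1032)
arm 2 at φ=120.0°: ρ2 = 0.2257;  O2 = (-0.1128, 0.1955, -0.1379)
arm 3 at φ=240.0°: ρ3 = 0.2873;  O3 = (-0.1436, -0.2488, 0.0313)
eliminate P² terms by subtracting sphere 1 from 2 and 3
[-0.7406 0.3909 -0.0693]·P = -0.0070;  [-0.8022 -0.4976 0.2690]·P = 0.0066
det = 0.6821;  x = 0.0013+0.1036z,  y = -0.0153+0.3736z
sphere 1 gives Az²+Bz+C=0 with A=1.1503, B=0.1420, C=-0.0531;  B²−4AC=0.2645;  roots -0.2853, 0.1619;  negative root z = -0.2853
x = -0.0282, y = -0.1219

(-0.0282, -0.1219, -0.2853)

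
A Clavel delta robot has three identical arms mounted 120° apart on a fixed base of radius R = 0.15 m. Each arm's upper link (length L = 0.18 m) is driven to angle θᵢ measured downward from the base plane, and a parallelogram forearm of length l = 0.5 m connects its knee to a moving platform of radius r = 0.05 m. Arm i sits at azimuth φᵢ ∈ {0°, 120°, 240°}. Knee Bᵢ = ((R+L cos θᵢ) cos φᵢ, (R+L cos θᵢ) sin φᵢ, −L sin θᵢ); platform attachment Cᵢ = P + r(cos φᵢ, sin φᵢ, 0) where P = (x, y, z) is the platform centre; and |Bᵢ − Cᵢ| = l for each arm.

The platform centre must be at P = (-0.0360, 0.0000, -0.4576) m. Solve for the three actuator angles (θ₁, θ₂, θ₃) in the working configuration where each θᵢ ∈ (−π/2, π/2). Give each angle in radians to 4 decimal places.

θ₁ = 0.3488, θ₂ = 0.1743, θ₃ = 0.1743

φ1=0.0° → target in arm frame (-0.0360, 0.0000)
  A=0.1360, B=-0.4576, C=(l²−L²−A²−y'²−z²)/(2L)=-0.0286
  √(A²+B²)=0.4774;  θ1 = -1.2819+1.6307 ≈ 0.3488
φ2=120.0° → target in arm frame (0.0180, 0.0312)
  e−x'=0.0820;  (l²−L²−(e−x')²−y'²−z²)/2L = 0.0014
  √(A²+B²)=0.4649;  θ2 = -1.3935+1.5678 ≈ 0.1743
φ3=240.0° → target in arm frame (0.0180, -0.0312)
  A cos θ + B sin θ = C:  0.0820·cos θ + -0.4576·sin θ = 0.0014
  γ=atan2(-0.4576,0.0820)=-1.3935;  ψ=arccos(0.0030)=1.5678;  θ3=γ+ψ≈0.1743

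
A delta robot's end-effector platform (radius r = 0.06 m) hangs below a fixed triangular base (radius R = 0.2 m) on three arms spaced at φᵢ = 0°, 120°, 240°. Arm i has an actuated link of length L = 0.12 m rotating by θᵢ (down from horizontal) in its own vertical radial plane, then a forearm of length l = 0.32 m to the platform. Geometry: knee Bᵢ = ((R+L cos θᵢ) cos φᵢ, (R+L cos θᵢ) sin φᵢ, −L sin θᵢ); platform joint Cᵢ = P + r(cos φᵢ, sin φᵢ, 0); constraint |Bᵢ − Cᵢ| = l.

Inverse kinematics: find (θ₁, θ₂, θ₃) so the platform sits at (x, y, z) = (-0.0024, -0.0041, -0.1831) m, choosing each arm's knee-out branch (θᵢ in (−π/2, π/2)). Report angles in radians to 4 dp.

rotate P by −φ1: (-0.0024, -0.0041, -0.1831)
  A=0.1424, B=-0.1831, C=(l²−L²−A²−y'²−z²)/(2L)=0.1424
  γ=atan2(-0.1831,0.1424)=-0.9098;  ψ=arccos(0.6140)=0.9097;  θ1=γ+ψ≈-0.0001
arm 2 (φ=120.0°): x'=-0.0024, y'=0.0041
  A cos θ + B sin θ = C:  0.1424·cos θ + -0.1831·sin θ = 0.1425
  θ2 = atan2(B,A) + arccos(C/0.2319) = -0.0007
rotate P by −φ3: (0.0048, 0.0000, -0.1831)
  A=0.1352, B=-0.1831, C=(l²−L²−A²−y'²−z²)/(2L)=0.1508
  √(A²+B²)=0.2276;  θ3 = -0.9346+0.8469 ≈ -0.0877

θ₁ = -0.0001, θ₂ = -0.0007, θ₃ = -0.0877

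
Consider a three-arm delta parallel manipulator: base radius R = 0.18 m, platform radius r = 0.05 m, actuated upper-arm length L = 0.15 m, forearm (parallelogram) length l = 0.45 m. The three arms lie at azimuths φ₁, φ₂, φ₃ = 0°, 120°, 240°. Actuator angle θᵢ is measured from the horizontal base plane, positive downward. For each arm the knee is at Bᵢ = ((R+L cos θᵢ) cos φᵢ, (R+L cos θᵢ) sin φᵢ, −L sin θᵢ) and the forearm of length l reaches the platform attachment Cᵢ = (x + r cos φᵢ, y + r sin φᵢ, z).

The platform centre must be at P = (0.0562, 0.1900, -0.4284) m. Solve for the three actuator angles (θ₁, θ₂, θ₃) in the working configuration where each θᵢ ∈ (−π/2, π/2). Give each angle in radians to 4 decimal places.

θ₁ = 0.5235, θ₂ = 0.1744, θ₃ = 1.3964

φ1=0.0° → target in arm frame (0.0562, 0.1900)
  e−x'=0.0738;  (l²−L²−(e−x')²−y'²−z²)/2L = -0.1502
  γ=atan2(-0.4284,0.0738)=-1.4002;  ψ=arccos(-0.3456)=1.9237;  θ1=γ+ψ≈0.5235
rotate P by −φ2: (0.1364, -0.1437, -0.4284)
  A cos θ + B sin θ = C:  -0.0064·cos θ + -0.4284·sin θ = -0.0807
  γ=atan2(-0.4284,-0.0064)=-1.5858;  ψ=arccos(-0.1883)=1.7603;  θ2=γ+ψ≈0.1744
φ3=240.0° → target in arm frame (-0.1926, -0.0463)
  A=0.3226, B=-0.4284, C=(l²−L²−A²−y'²−z²)/(2L)=-0.3659
  θ3 = atan2(B,A) + arccos(C/0.5363) = 1.3964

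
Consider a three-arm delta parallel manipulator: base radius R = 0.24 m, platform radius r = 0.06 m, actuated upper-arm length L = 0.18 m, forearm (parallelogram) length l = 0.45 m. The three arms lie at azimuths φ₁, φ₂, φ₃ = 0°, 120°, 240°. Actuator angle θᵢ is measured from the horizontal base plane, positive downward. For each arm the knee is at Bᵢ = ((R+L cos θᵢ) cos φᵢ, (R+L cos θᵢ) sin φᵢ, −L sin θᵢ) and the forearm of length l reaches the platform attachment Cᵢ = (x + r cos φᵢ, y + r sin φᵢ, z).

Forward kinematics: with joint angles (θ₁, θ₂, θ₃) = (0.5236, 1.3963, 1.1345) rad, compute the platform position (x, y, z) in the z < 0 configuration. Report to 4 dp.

φ1=0.0°: virtual centre (0.3359, 0.0000, -0.0900), radius l
arm 2 at φ=120.0°: (R−r)+L cos θ2 = 0.2113;  centre 2 = (-0.1056, 0.1829, -0.1773)
φ3=240.0°: virtual centre (-0.1280, -0.2218, -0.1631), radius l
eliminate P² terms by subtracting sphere 1 from 2 and 3
[-0.8830 0.3659 -0.1745]·P = -0.0449;  [-0.9278 -0.4435 -0.1463]·P = -0.0287
det = 0.7311;  x = 0.0416+-0.1791z,  y = -0.0222+0.0448z
sphere 1 gives Az²+Bz+C=0 with A=1.0341, B=0.2834, C=-0.1073;  B²−4AC=0.5242;  roots -0.4871, 0.2130;  negative root z = -0.4871
x = 0.1288, y = -0.0441

(0.1288, -0.0441, -0.4871)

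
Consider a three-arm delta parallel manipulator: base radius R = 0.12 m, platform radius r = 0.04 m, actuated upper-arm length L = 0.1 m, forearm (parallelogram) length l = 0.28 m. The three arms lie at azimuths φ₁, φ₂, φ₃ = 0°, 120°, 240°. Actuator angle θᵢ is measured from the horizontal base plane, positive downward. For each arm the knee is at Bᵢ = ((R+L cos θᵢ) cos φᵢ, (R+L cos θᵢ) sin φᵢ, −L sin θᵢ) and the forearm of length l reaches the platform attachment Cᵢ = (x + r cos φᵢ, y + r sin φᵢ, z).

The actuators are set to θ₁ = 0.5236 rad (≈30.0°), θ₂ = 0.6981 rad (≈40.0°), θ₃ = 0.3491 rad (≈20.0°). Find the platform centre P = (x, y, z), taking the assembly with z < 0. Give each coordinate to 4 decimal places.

arm 1 at φ=0.0°: e+L cos θ1 = 0.1666;  centre 1 = (0.1666, 0.0000, -0.0500)
φ2=120.0°: virtual centre (-0.0783, 0.1356, -0.0643), radius l
arm 3 at φ=240.0°: e+L cos θ3 = 0.1740;  centre 3 = (-0.0870, -0.1507, -0.0342)
eliminate P² terms by subtracting sphere 1 from 2 and 3
plane₁₂: -0.4898x+0.2713y+-0.0286z = -0.0016
det = 0.2852;  x = 0.0006+-0.0001z,  y = -0.0049+0.1050z
quadratic in z: (1.0110)z²+(0.0990)z+(-0.0483)=0, √Δ=0.4530 → z ∈ {-0.2730, 0.1750}; z = -0.2730 (taking z<0)
x = 0.0006, y = -0.0335

(0.0006, -0.0335, -0.2730)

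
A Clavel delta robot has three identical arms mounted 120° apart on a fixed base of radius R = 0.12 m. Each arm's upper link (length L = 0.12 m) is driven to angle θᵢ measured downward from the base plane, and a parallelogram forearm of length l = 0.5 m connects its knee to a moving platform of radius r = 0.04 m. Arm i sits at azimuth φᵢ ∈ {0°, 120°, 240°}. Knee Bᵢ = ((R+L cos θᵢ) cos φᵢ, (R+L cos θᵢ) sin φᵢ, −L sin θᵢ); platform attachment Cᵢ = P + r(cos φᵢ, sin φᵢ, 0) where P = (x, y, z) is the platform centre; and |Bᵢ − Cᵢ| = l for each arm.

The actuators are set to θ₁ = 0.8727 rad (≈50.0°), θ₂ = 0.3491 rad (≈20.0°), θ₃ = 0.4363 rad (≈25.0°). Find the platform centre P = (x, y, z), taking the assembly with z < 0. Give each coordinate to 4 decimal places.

(-0.1049, 0.0155, -0.5175)

S1 = (0.1571·cos0.0°, 0.1571·sin0.0°, -0.0919) = (0.1571, 0.0000, -0.0919)
S2 = (0.1928·cos120.0°, 0.1928·sin120.0°, -0.0410) = (-0.0964, 0.1669, -0.0410)
arm 3 at φ=240.0°: ρ3 = 0.1888;  S3 = (-0.0944, -0.1635, -0.0507)
eliminate P² terms by subtracting sphere 1 from 2 and 3
linear system: -0.5070x+0.3339y = 0.0057−0.1018z; -0.5030x+-0.3269y = 0.0051−0.0824z
det = 0.3337;  x = -0.0106+0.1822z,  y = 0.0009+-0.0281z
quadratic in z: (1.0340)z²+(0.1227)z+(-0.2134)=0, √Δ=0.9474 → z ∈ {-0.5175, 0.3988}; z = -0.5175 (taking z<0)
x = -0.1049, y = 0.0155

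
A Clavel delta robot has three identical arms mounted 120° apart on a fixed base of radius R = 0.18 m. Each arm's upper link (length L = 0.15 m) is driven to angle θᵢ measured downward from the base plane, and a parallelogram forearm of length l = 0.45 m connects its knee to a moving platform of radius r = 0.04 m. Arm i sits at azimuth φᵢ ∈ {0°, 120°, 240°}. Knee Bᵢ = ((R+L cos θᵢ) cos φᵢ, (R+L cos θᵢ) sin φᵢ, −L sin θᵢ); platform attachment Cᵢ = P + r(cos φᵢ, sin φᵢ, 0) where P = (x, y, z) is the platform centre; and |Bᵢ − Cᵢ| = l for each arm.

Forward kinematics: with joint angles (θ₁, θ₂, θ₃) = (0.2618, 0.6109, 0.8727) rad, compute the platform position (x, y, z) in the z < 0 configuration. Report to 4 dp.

arm 1 at φ=0.0°: (R−r)+L cos θ1 = 0.2849;  centre 1 = (0.2849, 0.0000, -0.0388)
φ2=120.0°: virtual centre (-0.1314, 0.2277, -0.0860), radius l
arm 3 at φ=240.0°: (R−r)+L cos θ3 = 0.2364;  centre 3 = (-0.1182, -0.2047, -0.1149)
eliminate P² terms by subtracting sphere 1 from 2 and 3
linear system: -0.8326x+0.4553y = -0.0062−-0.0944z; -0.8062x+-0.4095y = -0.0136−-0.1522z
det = 0.7080;  x = 0.0123+-0.1525z,  y = 0.0089+-0.0714z
into |P−centre ₁|² = l²: 1.0284z² + 0.1595z + -0.1266 = 0;  Δ = 0.5462;  z = -0.4369 or 0.2818 → z<0 root = -0.4369
x = 0.0789, y = 0.0401

(0.0789, 0.0401, -0.4369)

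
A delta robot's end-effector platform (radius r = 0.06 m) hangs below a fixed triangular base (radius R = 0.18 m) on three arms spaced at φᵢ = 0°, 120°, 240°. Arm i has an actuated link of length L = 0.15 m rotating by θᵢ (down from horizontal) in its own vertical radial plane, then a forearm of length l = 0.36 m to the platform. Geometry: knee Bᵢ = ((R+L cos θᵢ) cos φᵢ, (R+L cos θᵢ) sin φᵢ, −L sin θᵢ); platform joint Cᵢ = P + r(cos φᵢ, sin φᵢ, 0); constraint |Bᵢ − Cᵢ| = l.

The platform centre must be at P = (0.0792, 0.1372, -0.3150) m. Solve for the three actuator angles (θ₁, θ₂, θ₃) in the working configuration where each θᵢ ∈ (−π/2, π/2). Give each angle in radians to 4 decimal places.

θ₁ = 0.2616, θ₂ = 0.2615, θ₃ = 1.3088

φ1=0.0° → target in arm frame (0.0792, 0.1372)
  e−x'=0.0408;  (l²−L²−(e−x')²−y'²−z²)/2L = -0.0420
  γ=atan2(-0.3150,0.0408)=-1.4420;  ψ=arccos(-0.1324)=1.7036;  θ1=γ+ψ≈0.2616
arm 2 (φ=120.0°): x'=0.0792, y'=-0.1372
  A=0.0408, B=-0.3150, C=(l²−L²−A²−y'²−z²)/(2L)=-0.0420
  √(A²+B²)=0.3176;  θ2 = -1.4420+1.7035 ≈ 0.2615
φ3=240.0° → target in arm frame (-0.1584, 0.0000)
  A cos θ + B sin θ = C:  0.2784·cos θ + -0.3150·sin θ = -0.2321
  γ=atan2(-0.3150,0.2784)=-0.8470;  ψ=arccos(-0.5522)=2.1558;  θ3=γ+ψ≈1.3088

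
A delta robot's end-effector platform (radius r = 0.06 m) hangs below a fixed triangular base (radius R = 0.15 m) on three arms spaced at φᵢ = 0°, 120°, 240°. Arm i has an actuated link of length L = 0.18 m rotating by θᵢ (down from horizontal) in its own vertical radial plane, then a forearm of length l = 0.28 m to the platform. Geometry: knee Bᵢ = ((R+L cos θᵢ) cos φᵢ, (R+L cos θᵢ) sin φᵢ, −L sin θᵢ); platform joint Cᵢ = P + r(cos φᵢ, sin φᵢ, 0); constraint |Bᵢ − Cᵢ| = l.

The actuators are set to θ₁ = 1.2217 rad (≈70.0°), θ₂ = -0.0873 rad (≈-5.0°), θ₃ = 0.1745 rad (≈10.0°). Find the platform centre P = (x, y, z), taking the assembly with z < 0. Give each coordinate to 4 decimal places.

(-0.1278, 0.0164, -0.1613)

arm 1 at φ=0.0°: (R−r)+L cos θ1 = 0.1516;  O1 = (0.1516, 0.0000, -0.1691)
O2 = (0.2693·cos120.0°, 0.2693·sin120.0°, 0.0157) = (-0.1347, 0.2332, 0.0157)
O3 = (0.2673·cos240.0°, 0.2673·sin240.0°, -0.0313) = (-0.1336, -0.2315, -0.0313)
eliminate P² terms by subtracting sphere 1 from 2 and 3
linear system: -0.5725x+0.4665y = 0.0212−0.3697z; -0.5704x+-0.4629y = 0.0208−0.2758z
det = 0.5311;  x = -0.0368+0.5645z,  y = 0.0003+-0.0998z
sphere 1 gives Az²+Bz+C=0 with A=1.3286, B=0.1256, C=-0.0143;  B²−4AC=0.0919;  roots -0.1613, 0.0668;  negative root z = -0.1613
x = -0.1278, y = 0.0164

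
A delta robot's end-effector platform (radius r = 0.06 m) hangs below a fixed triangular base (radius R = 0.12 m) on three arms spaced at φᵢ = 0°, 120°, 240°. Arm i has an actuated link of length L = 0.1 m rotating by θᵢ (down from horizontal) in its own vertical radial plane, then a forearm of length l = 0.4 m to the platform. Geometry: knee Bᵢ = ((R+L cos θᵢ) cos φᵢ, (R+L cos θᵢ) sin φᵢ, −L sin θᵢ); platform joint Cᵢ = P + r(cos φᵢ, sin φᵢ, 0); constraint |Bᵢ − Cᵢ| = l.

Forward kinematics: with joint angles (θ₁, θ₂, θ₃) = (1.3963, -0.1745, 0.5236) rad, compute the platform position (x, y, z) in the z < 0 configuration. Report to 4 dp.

φ1=0.0°: virtual centre (0.0774, 0.0000, -0.0985), radius l
O2 = (0.1585·cos120.0°, 0.1585·sin120.0°, 0.0174) = (-0.0792, 0.1372, 0.0174)
arm 3 at φ=240.0°: e+L cos θ3 = 0.1466;  O3 = (-0.0733, -0.1270, -0.0500)
|O₂|²−|O₁|² = 0.0097;  |O₃|²−|O₁|² = 0.0083
linear system: -0.3132x+0.2745y = 0.0097−0.2317z; -0.3013x+-0.2539y = 0.0083−0.0970z
Cramer: x(z) = -0.0293+0.5267z;  y(z) = 0.0020-0.2431z
quadratic in z: (1.3365)z²+(0.0836)z+(-0.1389)=0, √Δ=0.8658 → z ∈ {-0.3552, 0.2926}; z = -0.3552 (taking z<0)
x = -0.2164, y = 0.0884

(-0.2164, 0.0884, -0.3552)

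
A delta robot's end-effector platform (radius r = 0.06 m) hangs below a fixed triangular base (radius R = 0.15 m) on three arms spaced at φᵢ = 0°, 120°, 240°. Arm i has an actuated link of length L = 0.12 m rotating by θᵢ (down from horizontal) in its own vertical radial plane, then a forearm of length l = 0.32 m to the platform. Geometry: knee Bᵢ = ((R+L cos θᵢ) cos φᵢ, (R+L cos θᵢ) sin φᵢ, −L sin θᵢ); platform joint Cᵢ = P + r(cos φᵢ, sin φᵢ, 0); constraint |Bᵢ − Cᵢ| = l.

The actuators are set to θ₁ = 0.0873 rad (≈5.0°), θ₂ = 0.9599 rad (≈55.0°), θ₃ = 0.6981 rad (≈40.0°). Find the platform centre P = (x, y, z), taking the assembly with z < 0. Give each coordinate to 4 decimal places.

(0.0935, -0.0327, -0.3069)

φ1=0.0°: virtual centre (0.2095, 0.0000, -0.0105), radius l
φ2=120.0°: virtual centre (-0.0794, 0.1376, -0.0983), radius l
S3 = (0.1819·cos240.0°, 0.1819·sin240.0°, -0.0771) = (-0.0910, -0.1576, -0.0771)
|S₂|²−|S₁|² = -0.0091;  |S₃|²−|S₁|² = -0.0050
linear system: -0.5779x+0.2751y = -0.0091−-0.1757z; -0.6010x+-0.3151y = -0.0050−-0.1333z
Cramer: x(z) = 0.0122-0.2649z;  y(z) = -0.0075+0.0821z
into |P−S₁|² = l²: 1.0769z² + 0.1242z + -0.0633 = 0;  Δ = 0.2881;  z = -0.3069 or 0.1915 → z<0 root = -0.3069
x = 0.0935, y = -0.0327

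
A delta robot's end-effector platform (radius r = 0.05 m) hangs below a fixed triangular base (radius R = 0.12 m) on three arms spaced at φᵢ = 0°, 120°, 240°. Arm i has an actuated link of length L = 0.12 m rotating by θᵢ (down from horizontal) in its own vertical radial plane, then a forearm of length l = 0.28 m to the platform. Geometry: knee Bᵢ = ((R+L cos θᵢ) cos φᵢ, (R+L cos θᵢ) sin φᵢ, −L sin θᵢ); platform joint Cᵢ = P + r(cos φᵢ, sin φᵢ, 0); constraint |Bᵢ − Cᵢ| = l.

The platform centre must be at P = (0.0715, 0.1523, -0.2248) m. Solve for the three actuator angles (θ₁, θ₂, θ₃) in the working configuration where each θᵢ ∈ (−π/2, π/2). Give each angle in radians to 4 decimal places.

arm 1 (φ=0.0°): x'=0.0715, y'=0.1523
  e−x'=-0.0015;  (l²−L²−(e−x')²−y'²−z²)/2L = -0.0406
  θ1 = atan2(B,A) + arccos(C/0.2248) = 0.1747
arm 2 (φ=120.0°): x'=0.0961, y'=-0.1381
  e−x'=-0.0261;  (l²−L²−(e−x')²−y'²−z²)/2L = -0.0262
  √(A²+B²)=0.2263;  θ2 = -1.6866+1.6867 ≈ 0.0001
arm 3 (φ=240.0°): x'=-0.1676, y'=-0.0142
  A=0.2376, B=-0.2248, C=(l²−L²−A²−y'²−z²)/(2L)=-0.1801
  √(A²+B²)=0.3271;  θ3 = -0.7576+2.1537 ≈ 1.3960

θ₁ = 0.1747, θ₂ = 0.0001, θ₃ = 1.3960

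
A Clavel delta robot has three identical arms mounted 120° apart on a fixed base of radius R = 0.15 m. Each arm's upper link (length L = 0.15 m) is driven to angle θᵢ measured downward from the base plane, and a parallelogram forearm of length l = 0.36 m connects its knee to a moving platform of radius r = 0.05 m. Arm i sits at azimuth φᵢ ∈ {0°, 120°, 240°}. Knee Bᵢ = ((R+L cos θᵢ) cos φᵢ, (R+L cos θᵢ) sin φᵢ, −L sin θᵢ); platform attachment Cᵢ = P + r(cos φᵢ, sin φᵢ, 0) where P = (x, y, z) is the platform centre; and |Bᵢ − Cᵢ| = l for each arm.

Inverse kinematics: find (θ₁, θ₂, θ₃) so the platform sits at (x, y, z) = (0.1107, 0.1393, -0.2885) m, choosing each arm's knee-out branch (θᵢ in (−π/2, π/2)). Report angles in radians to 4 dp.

θ₁ = -0.0873, θ₂ = 0.1741, θ₃ = 1.2215

arm 1 (φ=0.0°): x'=0.1107, y'=0.1393
  e−x'=-0.0107;  (l²−L²−(e−x')²−y'²−z²)/2L = 0.0145
  √(A²+B²)=0.2887;  θ1 = -1.6079+1.5206 ≈ -0.0873
arm 2 (φ=120.0°): x'=0.0653, y'=-0.1655
  A=0.0347, B=-0.2885, C=(l²−L²−A²−y'²−z²)/(2L)=-0.0158
  γ=atan2(-0.2885,0.0347)=-1.4511;  ψ=arccos(-0.0543)=1.6251;  θ2=γ+ψ≈0.1741
φ3=240.0° → target in arm frame (-0.1760, 0.0262)
  A cos θ + B sin θ = C:  0.2760·cos θ + -0.2885·sin θ = -0.1766
  γ=atan2(-0.2885,0.2760)=-0.8076;  ψ=arccos(-0.4424)=2.0291;  θ3=γ+ψ≈1.2215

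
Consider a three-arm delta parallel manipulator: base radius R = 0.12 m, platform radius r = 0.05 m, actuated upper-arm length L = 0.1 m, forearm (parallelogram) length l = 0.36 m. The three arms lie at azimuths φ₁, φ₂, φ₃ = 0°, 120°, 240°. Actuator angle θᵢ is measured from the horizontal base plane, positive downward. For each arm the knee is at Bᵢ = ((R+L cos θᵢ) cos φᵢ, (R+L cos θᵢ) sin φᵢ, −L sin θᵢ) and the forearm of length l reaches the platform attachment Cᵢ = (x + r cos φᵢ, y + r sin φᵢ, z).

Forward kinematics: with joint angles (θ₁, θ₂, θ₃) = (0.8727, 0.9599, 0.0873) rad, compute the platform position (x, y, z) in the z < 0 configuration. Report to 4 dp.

(-0.0498, -0.1114, -0.3652)

O1 = (0.1343·cos0.0°, 0.1343·sin0.0°, -0.0766) = (0.1343, 0.0000, -0.0766)
φ2=120.0°: virtual centre (-0.0637, 0.1103, -0.0819), radius l
O3 = (0.1696·cos240.0°, 0.1696·sin240.0°, -0.0087) = (-0.0848, -0.1469, -0.0087)
|O₂|²−|O₁|² = -0.0010;  |O₃|²−|O₁|² = 0.0049
linear system: -0.3959x+0.2206y = -0.0010−-0.0106z; -0.4382x+-0.2938y = 0.0049−0.1358z
Cramer: x(z) = -0.0038+0.1260z;  y(z) = -0.0112+0.2742z
quadratic in z: (1.0911)z²+(0.1123)z+(-0.1045)=0, √Δ=0.6847 → z ∈ {-0.3652, 0.2623}; z = -0.3652 (taking z<0)
x = -0.0498, y = -0.1114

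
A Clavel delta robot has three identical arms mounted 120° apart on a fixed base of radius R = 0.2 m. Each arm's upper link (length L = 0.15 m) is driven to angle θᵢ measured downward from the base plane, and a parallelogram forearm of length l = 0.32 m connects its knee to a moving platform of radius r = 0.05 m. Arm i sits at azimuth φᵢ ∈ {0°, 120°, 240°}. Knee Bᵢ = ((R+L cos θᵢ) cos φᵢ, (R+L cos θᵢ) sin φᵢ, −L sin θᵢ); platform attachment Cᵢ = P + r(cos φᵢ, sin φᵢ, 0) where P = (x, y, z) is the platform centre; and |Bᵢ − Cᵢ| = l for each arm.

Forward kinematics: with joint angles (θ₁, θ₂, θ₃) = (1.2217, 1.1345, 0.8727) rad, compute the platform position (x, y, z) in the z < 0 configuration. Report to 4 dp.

(-0.0299, -0.0302, -0.3601)

S1 = (0.2013·cos0.0°, 0.2013·sin0.0°, -0.1410) = (0.2013, 0.0000, -0.1410)
φ2=120.0°: virtual centre (-0.1067, 0.1848, -0.1359), radius l
arm 3 at φ=240.0°: (R−r)+L cos θ3 = 0.2464;  S3 = (-0.1232, -0.2134, -0.1149)
|S₂|²−|S₁|² = 0.0036;  |S₃|²−|S₁|² = 0.0135
[-0.6160 0.3696 0.0100]·P = 0.0036;  [-0.6490 -0.4268 0.0521]·P = 0.0135
Cramer: x(z) = -0.0130+0.0468z;  y(z) = -0.0119+0.0509z
into |P−S₁|² = l²: 1.0048z² + 0.2606z + -0.0365 = 0;  Δ = 0.2144;  z = -0.3601 or 0.1007 → z<0 root = -0.3601
x = -0.0299, y = -0.0302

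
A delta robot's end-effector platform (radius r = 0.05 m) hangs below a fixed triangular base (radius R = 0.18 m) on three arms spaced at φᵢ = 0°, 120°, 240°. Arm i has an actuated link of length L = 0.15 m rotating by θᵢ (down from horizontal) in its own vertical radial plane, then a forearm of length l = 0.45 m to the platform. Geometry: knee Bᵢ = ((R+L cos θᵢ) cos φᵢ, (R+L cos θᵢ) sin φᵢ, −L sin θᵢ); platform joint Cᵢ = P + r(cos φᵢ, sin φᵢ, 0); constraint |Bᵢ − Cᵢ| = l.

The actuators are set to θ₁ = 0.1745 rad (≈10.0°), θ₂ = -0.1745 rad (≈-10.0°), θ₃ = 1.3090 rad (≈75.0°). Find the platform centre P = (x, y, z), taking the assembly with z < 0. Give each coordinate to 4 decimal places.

arm 1 at φ=0.0°: (R−r)+L cos θ1 = 0.2777;  S1 = (0.2777, 0.0000, -0.0260)
φ2=120.0°: virtual centre (-0.1389, 0.2405, 0.0260), radius l
φ3=240.0°: virtual centre (-0.0844, -0.1462, -0.1449), radius l
|S₂|²−|S₁|² = 0.0000;  |S₃|²−|S₁|² = -0.0283
linear system: -0.8332x+0.4810y = 0.0000−0.1042z; -0.7243x+-0.2924y = -0.0283−-0.2377z
Cramer: x(z) = 0.0230-0.1417z;  y(z) = 0.0398-0.4620z
into |P−S₁|² = l²: 1.2335z² + 0.0874z + -0.1354 = 0;  Δ = 0.6755;  z = -0.3686 or 0.2977 → z<0 root = -0.3686
x = 0.0752, y = 0.2101

(0.0752, 0.2101, -0.3686)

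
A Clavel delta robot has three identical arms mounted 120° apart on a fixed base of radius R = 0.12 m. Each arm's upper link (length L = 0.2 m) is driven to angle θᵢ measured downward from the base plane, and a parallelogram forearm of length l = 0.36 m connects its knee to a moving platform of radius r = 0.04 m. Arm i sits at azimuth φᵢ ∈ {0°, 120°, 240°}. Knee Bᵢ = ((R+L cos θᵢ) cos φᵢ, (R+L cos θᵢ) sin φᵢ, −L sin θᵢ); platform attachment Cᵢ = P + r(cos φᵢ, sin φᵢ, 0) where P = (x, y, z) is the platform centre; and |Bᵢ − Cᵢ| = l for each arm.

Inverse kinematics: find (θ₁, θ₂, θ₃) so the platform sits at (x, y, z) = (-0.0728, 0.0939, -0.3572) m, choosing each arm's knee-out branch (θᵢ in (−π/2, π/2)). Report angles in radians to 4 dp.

φ1=0.0° → target in arm frame (-0.0728, 0.0939)
  A cos θ + B sin θ = C:  0.1528·cos θ + -0.3572·sin θ = -0.1754
  √(A²+B²)=0.3885;  θ1 = -1.1666+2.0392 ≈ 0.8726
arm 2 (φ=120.0°): x'=0.1177, y'=0.0161
  e−x'=-0.0377;  (l²−L²−(e−x')²−y'²−z²)/2L = -0.0992
  θ2 = atan2(B,A) + arccos(C/0.3592) = 0.1746
arm 3 (φ=240.0°): x'=-0.0449, y'=-0.1100
  A cos θ + B sin θ = C:  0.1249·cos θ + -0.3572·sin θ = -0.1642
  γ=atan2(-0.3572,0.1249)=-1.2344;  ψ=arccos(-0.4340)=2.0197;  θ3=γ+ψ≈0.7854

θ₁ = 0.8726, θ₂ = 0.1746, θ₃ = 0.7854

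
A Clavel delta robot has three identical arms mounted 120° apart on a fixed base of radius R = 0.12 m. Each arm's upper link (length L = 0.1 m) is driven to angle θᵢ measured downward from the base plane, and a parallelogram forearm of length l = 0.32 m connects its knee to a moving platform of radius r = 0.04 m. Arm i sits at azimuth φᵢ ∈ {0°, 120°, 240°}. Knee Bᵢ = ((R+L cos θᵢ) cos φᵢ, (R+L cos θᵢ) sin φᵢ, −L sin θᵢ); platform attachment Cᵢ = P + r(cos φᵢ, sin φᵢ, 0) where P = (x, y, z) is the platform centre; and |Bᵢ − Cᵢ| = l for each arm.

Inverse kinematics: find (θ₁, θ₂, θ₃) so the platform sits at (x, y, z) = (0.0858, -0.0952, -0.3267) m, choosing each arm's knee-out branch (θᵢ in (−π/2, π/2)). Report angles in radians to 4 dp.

arm 1 (φ=0.0°): x'=0.0858, y'=-0.0952
  A cos θ + B sin θ = C:  -0.0058·cos θ + -0.3267·sin θ = -0.1171
  √(A²+B²)=0.3268;  θ1 = -1.5885+1.9375 ≈ 0.3489
arm 2 (φ=120.0°): x'=-0.1253, y'=-0.0267
  e−x'=0.2053;  (l²−L²−(e−x')²−y'²−z²)/2L = -0.2861
  θ2 = atan2(B,A) + arccos(C/0.3859) = 1.3962
arm 3 (φ=240.0°): x'=0.0395, y'=0.1219
  e−x'=0.0405;  (l²−L²−(e−x')²−y'²−z²)/2L = -0.1542
  √(A²+B²)=0.3292;  θ3 = -1.4476+2.0581 ≈ 0.6105

θ₁ = 0.3489, θ₂ = 1.3962, θ₃ = 0.6105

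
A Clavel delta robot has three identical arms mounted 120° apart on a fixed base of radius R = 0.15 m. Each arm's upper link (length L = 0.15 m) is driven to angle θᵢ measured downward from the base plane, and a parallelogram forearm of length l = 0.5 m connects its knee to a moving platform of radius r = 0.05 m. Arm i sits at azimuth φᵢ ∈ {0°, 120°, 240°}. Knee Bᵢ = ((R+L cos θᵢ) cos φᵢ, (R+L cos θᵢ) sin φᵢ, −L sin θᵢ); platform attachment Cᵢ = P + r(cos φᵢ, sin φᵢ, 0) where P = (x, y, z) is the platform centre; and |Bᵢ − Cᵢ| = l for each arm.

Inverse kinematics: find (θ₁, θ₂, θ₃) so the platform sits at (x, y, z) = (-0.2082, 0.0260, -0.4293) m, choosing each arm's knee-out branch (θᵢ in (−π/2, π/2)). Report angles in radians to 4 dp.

θ₁ = 0.9599, θ₂ = -0.1745, θ₃ = 0.0002

φ1=0.0° → target in arm frame (-0.2082, 0.0260)
  A cos θ + B sin θ = C:  0.3082·cos θ + -0.4293·sin θ = -0.1749
  θ1 = atan2(B,A) + arccos(C/0.5285) = 0.9599
φ2=120.0° → target in arm frame (0.1266, 0.1673)
  A cos θ + B sin θ = C:  -0.0266·cos θ + -0.4293·sin θ = 0.0483
  γ=atan2(-0.4293,-0.0266)=-1.6327;  ψ=arccos(0.1124)=1.4582;  θ2=γ+ψ≈-0.1745
rotate P by −φ3: (0.0816, -0.1933, -0.4293)
  e−x'=0.0184;  (l²−L²−(e−x')²−y'²−z²)/2L = 0.0183
  γ=atan2(-0.4293,0.0184)=-1.5279;  ψ=arccos(0.0426)=1.5282;  θ3=γ+ψ≈0.0002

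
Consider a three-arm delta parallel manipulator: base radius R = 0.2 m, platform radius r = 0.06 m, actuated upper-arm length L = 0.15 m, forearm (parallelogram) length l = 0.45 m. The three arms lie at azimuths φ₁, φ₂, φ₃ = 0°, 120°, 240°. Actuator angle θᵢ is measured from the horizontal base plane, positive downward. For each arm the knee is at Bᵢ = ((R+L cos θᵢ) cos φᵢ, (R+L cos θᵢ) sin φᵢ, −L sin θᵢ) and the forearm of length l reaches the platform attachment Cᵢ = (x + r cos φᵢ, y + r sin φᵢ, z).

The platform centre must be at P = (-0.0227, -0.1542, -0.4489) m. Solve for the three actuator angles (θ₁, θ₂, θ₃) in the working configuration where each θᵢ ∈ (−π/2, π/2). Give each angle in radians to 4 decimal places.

arm 1 (φ=0.0°): x'=-0.0227, y'=-0.1542
  e−x'=0.1627;  (l²−L²−(e−x')²−y'²−z²)/2L = -0.2392
  γ=atan2(-0.4489,0.1627)=-1.2231;  ψ=arccos(-0.5010)=2.0955;  θ1=γ+ψ≈0.8724
φ2=120.0° → target in arm frame (-0.1222, 0.0968)
  e−x'=0.2622;  (l²−L²−(e−x')²−y'²−z²)/2L = -0.3321
  θ2 = atan2(B,A) + arccos(C/0.5199) = 1.2215
arm 3 (φ=240.0°): x'=0.1449, y'=0.0574
  A=-0.0049, B=-0.4489, C=(l²−L²−A²−y'²−z²)/(2L)=-0.0828
  √(A²+B²)=0.4489;  θ3 = -1.5817+1.7563 ≈ 0.1746

θ₁ = 0.8724, θ₂ = 1.2215, θ₃ = 0.1746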